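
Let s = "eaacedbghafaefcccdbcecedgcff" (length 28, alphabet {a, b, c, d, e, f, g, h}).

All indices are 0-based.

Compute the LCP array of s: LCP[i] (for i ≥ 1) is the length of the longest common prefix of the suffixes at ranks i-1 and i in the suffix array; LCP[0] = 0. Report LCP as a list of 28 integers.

rank→(start, suffix):
  0 → (1, 'aacedbghafaefcccdbcecedgcff')
  1 → (2, 'acedbghafaefcccdbcecedgcff')
  2 → (11, 'aefcccdbcecedgcff')
  3 → (9, 'afaefcccdbcecedgcff')
  4 → (18, 'bcecedgcff')
  5 → (6, 'bghafaefcccdbcecedgcff')
  6 → (14, 'cccdbcecedgcff')
  7 → (15, 'ccdbcecedgcff')
  8 → (16, 'cdbcecedgcff')
  9 → (19, 'cecedgcff')
  10 → (3, 'cedbghafaefcccdbcecedgcff')
  11 → (21, 'cedgcff')
  12 → (25, 'cff')
  13 → (17, 'dbcecedgcff')
  14 → (5, 'dbghafaefcccdbcecedgcff')
  15 → (23, 'dgcff')
  16 → (0, 'eaacedbghafaefcccdbcecedgcff')
  17 → (20, 'ecedgcff')
  18 → (4, 'edbghafaefcccdbcecedgcff')
  19 → (22, 'edgcff')
  20 → (12, 'efcccdbcecedgcff')
  21 → (27, 'f')
  22 → (10, 'faefcccdbcecedgcff')
  23 → (13, 'fcccdbcecedgcff')
  24 → (26, 'ff')
  25 → (24, 'gcff')
  26 → (7, 'ghafaefcccdbcecedgcff')
  27 → (8, 'hafaefcccdbcecedgcff')

SA = [1, 2, 11, 9, 18, 6, 14, 15, 16, 19, 3, 21, 25, 17, 5, 23, 0, 20, 4, 22, 12, 27, 10, 13, 26, 24, 7, 8]
[i] adj suffixes → lcp
  [1] 1/2 → 1 ('a')
  [2] 2/11 → 1 ('a')
  [3] 11/9 → 1 ('a')
  [4] 9/18 → 0 ('')
  [5] 18/6 → 1 ('b')
  [6] 6/14 → 0 ('')
  [7] 14/15 → 2 ('cc')
  [8] 15/16 → 1 ('c')
  [9] 16/19 → 1 ('c')
  [10] 19/3 → 2 ('ce')
  [11] 3/21 → 3 ('ced')
  [12] 21/25 → 1 ('c')
  [13] 25/17 → 0 ('')
  [14] 17/5 → 2 ('db')
  [15] 5/23 → 1 ('d')
  [16] 23/0 → 0 ('')
  [17] 0/20 → 1 ('e')
  [18] 20/4 → 1 ('e')
  [19] 4/22 → 2 ('ed')
  [20] 22/12 → 1 ('e')
  [21] 12/27 → 0 ('')
  [22] 27/10 → 1 ('f')
  [23] 10/13 → 1 ('f')
  [24] 13/26 → 1 ('f')
  [25] 26/24 → 0 ('')
  [26] 24/7 → 1 ('g')
  [27] 7/8 → 0 ('')

[0, 1, 1, 1, 0, 1, 0, 2, 1, 1, 2, 3, 1, 0, 2, 1, 0, 1, 1, 2, 1, 0, 1, 1, 1, 0, 1, 0]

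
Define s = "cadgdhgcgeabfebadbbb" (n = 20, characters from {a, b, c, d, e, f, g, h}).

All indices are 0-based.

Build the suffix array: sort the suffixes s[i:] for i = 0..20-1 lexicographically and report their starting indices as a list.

sorted suffixes:
  #0 SA[0]=10  'abfebadbbb'
  #1 SA[1]=15  'adbbb'
  #2 SA[2]=1  'adgdhgcgeabfebadbbb'
  #3 SA[3]=19  'b'
  #4 SA[4]=14  'badbbb'
  #5 SA[5]=18  'bb'
  #6 SA[6]=17  'bbb'
  #7 SA[7]=11  'bfebadbbb'
  #8 SA[8]=0  'cadgdhgcgeabfebadbbb'
  #9 SA[9]=7  'cgeabfebadbbb'
  #10 SA[10]=16  'dbbb'
  #11 SA[11]=2  'dgdhgcgeabfebadbbb'
  #12 SA[12]=4  'dhgcgeabfebadbbb'
  #13 SA[13]=9  'eabfebadbbb'
  #14 SA[14]=13  'ebadbbb'
  #15 SA[15]=12  'febadbbb'
  #16 SA[16]=6  'gcgeabfebadbbb'
  #17 SA[17]=3  'gdhgcgeabfebadbbb'
  #18 SA[18]=8  'geabfebadbbb'
  #19 SA[19]=5  'hgcgeabfebadbbb'

[10, 15, 1, 19, 14, 18, 17, 11, 0, 7, 16, 2, 4, 9, 13, 12, 6, 3, 8, 5]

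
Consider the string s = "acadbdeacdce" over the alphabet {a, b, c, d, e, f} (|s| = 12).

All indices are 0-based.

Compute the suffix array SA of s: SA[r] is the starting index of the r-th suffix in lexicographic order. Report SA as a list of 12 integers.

rank→(start, suffix):
  0 → (0, 'acadbdeacdce')
  1 → (7, 'acdce')
  2 → (2, 'adbdeacdce')
  3 → (4, 'bdeacdce')
  4 → (1, 'cadbdeacdce')
  5 → (8, 'cdce')
  6 → (10, 'ce')
  7 → (3, 'dbdeacdce')
  8 → (9, 'dce')
  9 → (5, 'deacdce')
  10 → (11, 'e')
  11 → (6, 'eacdce')

[0, 7, 2, 4, 1, 8, 10, 3, 9, 5, 11, 6]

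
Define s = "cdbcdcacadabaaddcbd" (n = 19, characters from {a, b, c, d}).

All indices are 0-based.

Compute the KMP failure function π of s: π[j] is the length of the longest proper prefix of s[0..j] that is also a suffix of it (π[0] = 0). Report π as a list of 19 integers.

[0, 0, 0, 1, 2, 1, 0, 1, 0, 0, 0, 0, 0, 0, 0, 0, 1, 0, 0]

π[0] = 0
j=1 s[j]='d': π[1]=0 (border '')
j=2 s[j]='b': π[2]=0 (border '')
j=3 s[j]='c': π[3]=1 (border 'c')
j=4 s[j]='d': π[4]=2 (border 'cd')
j=5 s[j]='c': k: 2→0; π[5]=1 (border 'c')
j=6 s[j]='a': k: 1→0; π[6]=0 (border '')
j=7 s[j]='c': π[7]=1 (border 'c')
j=8 s[j]='a': k: 1→0; π[8]=0 (border '')
j=9 s[j]='d': π[9]=0 (border '')
j=10 s[j]='a': π[10]=0 (border '')
j=11 s[j]='b': π[11]=0 (border '')
j=12 s[j]='a': π[12]=0 (border '')
j=13 s[j]='a': π[13]=0 (border '')
j=14 s[j]='d': π[14]=0 (border '')
j=15 s[j]='d': π[15]=0 (border '')
j=16 s[j]='c': π[16]=1 (border 'c')
j=17 s[j]='b': k: 1→0; π[17]=0 (border '')
j=18 s[j]='d': π[18]=0 (border '')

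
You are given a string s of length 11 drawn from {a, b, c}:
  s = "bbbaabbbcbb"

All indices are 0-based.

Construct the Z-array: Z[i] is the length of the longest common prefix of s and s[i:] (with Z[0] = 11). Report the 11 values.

Z[0]=11
i=1: i≥r, start 0; Z[1]=2 scan→box=[1,3)
i=2: min(r-i=1, Z[1]=2)=1; Z[2]=1
i=3: i≥r, start 0; Z[3]=0
i=4: i≥r, start 0; Z[4]=0
i=5: i≥r, start 0; Z[5]=3 scan→box=[5,8)
i=6: min(r-i=2, Z[1]=2)=2; Z[6]=2
i=7: min(r-i=1, Z[2]=1)=1; Z[7]=1
i=8: i≥r, start 0; Z[8]=0
i=9: i≥r, start 0; Z[9]=2 scan→box=[9,11)
i=10: min(r-i=1, Z[1]=2)=1; Z[10]=1

[11, 2, 1, 0, 0, 3, 2, 1, 0, 2, 1]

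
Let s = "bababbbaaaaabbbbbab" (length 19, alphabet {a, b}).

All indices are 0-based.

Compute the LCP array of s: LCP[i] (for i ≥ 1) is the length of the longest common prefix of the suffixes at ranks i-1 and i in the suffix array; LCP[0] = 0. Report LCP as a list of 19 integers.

sorted suffixes:
  #0 SA[0]=7  'aaaaabbbbbab'
  #1 SA[1]=8  'aaaabbbbbab'
  #2 SA[2]=9  'aaabbbbbab'
  #3 SA[3]=10  'aabbbbbab'
  #4 SA[4]=17  'ab'
  #5 SA[5]=1  'ababbbaaaaabbbbbab'
  #6 SA[6]=3  'abbbaaaaabbbbbab'
  #7 SA[7]=11  'abbbbbab'
  #8 SA[8]=18  'b'
  #9 SA[9]=6  'baaaaabbbbbab'
  #10 SA[10]=16  'bab'
  #11 SA[11]=0  'bababbbaaaaabbbbbab'
  #12 SA[12]=2  'babbbaaaaabbbbbab'
  #13 SA[13]=5  'bbaaaaabbbbbab'
  #14 SA[14]=15  'bbab'
  #15 SA[15]=4  'bbbaaaaabbbbbab'
  #16 SA[16]=14  'bbbab'
  #17 SA[17]=13  'bbbbab'
  #18 SA[18]=12  'bbbbbab'

SA = [7, 8, 9, 10, 17, 1, 3, 11, 18, 6, 16, 0, 2, 5, 15, 4, 14, 13, 12]
[i] adj suffixes → lcp
  [1] 7/8 → 4 ('aaaa')
  [2] 8/9 → 3 ('aaa')
  [3] 9/10 → 2 ('aa')
  [4] 10/17 → 1 ('a')
  [5] 17/1 → 2 ('ab')
  [6] 1/3 → 2 ('ab')
  [7] 3/11 → 4 ('abbb')
  [8] 11/18 → 0 ('')
  [9] 18/6 → 1 ('b')
  [10] 6/16 → 2 ('ba')
  [11] 16/0 → 3 ('bab')
  [12] 0/2 → 3 ('bab')
  [13] 2/5 → 1 ('b')
  [14] 5/15 → 3 ('bba')
  [15] 15/4 → 2 ('bb')
  [16] 4/14 → 4 ('bbba')
  [17] 14/13 → 3 ('bbb')
  [18] 13/12 → 4 ('bbbb')

[0, 4, 3, 2, 1, 2, 2, 4, 0, 1, 2, 3, 3, 1, 3, 2, 4, 3, 4]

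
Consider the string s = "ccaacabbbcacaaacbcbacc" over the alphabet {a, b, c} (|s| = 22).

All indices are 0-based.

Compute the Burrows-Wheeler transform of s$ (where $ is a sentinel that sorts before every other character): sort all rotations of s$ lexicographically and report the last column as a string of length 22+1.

rank  rotation                 last
    0  $ccaacabbbcacaaacbcbacc  c
    1  aaacbcbacc$ccaacabbbcac  c
    2  aacabbbcacaaacbcbacc$cc  c
    3  aacbcbacc$ccaacabbbcaca  a
    4  abbbcacaaacbcbacc$ccaac  c
    5  acaaacbcbacc$ccaacabbbc  c
    6  acabbbcacaaacbcbacc$cca  a
    7  acbcbacc$ccaacabbbcacaa  a
    8  acc$ccaacabbbcacaaacbcb  b
    9  bacc$ccaacabbbcacaaacbc  c
   10  bbbcacaaacbcbacc$ccaaca  a
   11  bbcacaaacbcbacc$ccaacab  b
   12  bcacaaacbcbacc$ccaacabb  b
   13  bcbacc$ccaacabbbcacaaac  c
   14  c$ccaacabbbcacaaacbcbac  c
   15  caaacbcbacc$ccaacabbbca  a
   16  caacabbbcacaaacbcbacc$c  c
   17  cabbbcacaaacbcbacc$ccaa  a
   18  cacaaacbcbacc$ccaacabbb  b
   19  cbacc$ccaacabbbcacaaacb  b
   20  cbcbacc$ccaacabbbcacaaa  a
   21  cc$ccaacabbbcacaaacbcba  a
   22  ccaacabbbcacaaacbcbacc$  $

cccaccaabcabbccacabbaa$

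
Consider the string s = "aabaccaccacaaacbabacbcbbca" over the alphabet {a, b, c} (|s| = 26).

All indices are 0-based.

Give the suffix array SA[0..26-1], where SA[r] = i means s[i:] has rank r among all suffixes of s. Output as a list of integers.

rank | idx | suffix
   0 |  25 | a
   1 |  11 | aaacbabacbcbbca
   2 |   0 | aabaccaccacaaacbabacbcbbca
   3 |  12 | aacbabacbcbbca
   4 |  16 | abacbcbbca
   5 |   1 | abaccaccacaaacbabacbcbbca
   6 |   9 | acaaacbabacbcbbca
   7 |  13 | acbabacbcbbca
   8 |  18 | acbcbbca
   9 |   6 | accacaaacbabacbcbbca
  10 |   3 | accaccacaaacbabacbcbbca
  11 |  15 | babacbcbbca
  12 |  17 | bacbcbbca
  13 |   2 | baccaccacaaacbabacbcbbca
  14 |  22 | bbca
  15 |  23 | bca
  16 |  20 | bcbbca
  17 |  24 | ca
  18 |  10 | caaacbabacbcbbca
  19 |   8 | cacaaacbabacbcbbca
  20 |   5 | caccacaaacbabacbcbbca
  21 |  14 | cbabacbcbbca
  22 |  21 | cbbca
  23 |  19 | cbcbbca
  24 |   7 | ccacaaacbabacbcbbca
  25 |   4 | ccaccacaaacbabacbcbbca

[25, 11, 0, 12, 16, 1, 9, 13, 18, 6, 3, 15, 17, 2, 22, 23, 20, 24, 10, 8, 5, 14, 21, 19, 7, 4]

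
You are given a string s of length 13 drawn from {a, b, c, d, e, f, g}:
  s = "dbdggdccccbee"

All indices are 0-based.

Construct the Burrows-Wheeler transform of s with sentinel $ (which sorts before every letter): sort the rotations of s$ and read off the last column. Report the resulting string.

rank  rotation        last
    0  $dbdggdccccbee  e
    1  bdggdccccbee$d  d
    2  bee$dbdggdcccc  c
    3  cbee$dbdggdccc  c
    4  ccbee$dbdggdcc  c
    5  cccbee$dbdggdc  c
    6  ccccbee$dbdggd  d
    7  dbdggdccccbee$  $
    8  dccccbee$dbdgg  g
    9  dggdccccbee$db  b
   10  e$dbdggdccccbe  e
   11  ee$dbdggdccccb  b
   12  gdccccbee$dbdg  g
   13  ggdccccbee$dbd  d

edccccd$gbebgd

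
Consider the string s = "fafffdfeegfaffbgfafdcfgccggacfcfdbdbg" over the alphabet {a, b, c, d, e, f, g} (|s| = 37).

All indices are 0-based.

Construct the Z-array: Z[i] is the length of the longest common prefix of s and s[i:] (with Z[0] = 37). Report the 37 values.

[37, 0, 1, 1, 1, 0, 1, 0, 0, 0, 4, 0, 1, 1, 0, 0, 3, 0, 1, 0, 0, 1, 0, 0, 0, 0, 0, 0, 0, 1, 0, 1, 0, 0, 0, 0, 0]

Z[0]=37
i=1: i≥r, start 0; Z[1]=0
i=2: i≥r, start 0; Z[2]=1 scan→box=[2,3)
i=3: i≥r, start 0; Z[3]=1 scan→box=[3,4)
i=4: i≥r, start 0; Z[4]=1 scan→box=[4,5)
i=5: i≥r, start 0; Z[5]=0
i=6: i≥r, start 0; Z[6]=1 scan→box=[6,7)
i=7: i≥r, start 0; Z[7]=0
i=8: i≥r, start 0; Z[8]=0
i=9: i≥r, start 0; Z[9]=0
i=10: i≥r, start 0; Z[10]=4 scan→box=[10,14)
i=11: min(r-i=3, Z[1]=0)=0; Z[11]=0
i=12: min(r-i=2, Z[2]=1)=1; Z[12]=1
i=13: min(r-i=1, Z[3]=1)=1; Z[13]=1
i=14: i≥r, start 0; Z[14]=0
i=15: i≥r, start 0; Z[15]=0
i=16: i≥r, start 0; Z[16]=3 scan→box=[16,19)
i=17: min(r-i=2, Z[1]=0)=0; Z[17]=0
i=18: min(r-i=1, Z[2]=1)=1; Z[18]=1
i=19: i≥r, start 0; Z[19]=0
i=20: i≥r, start 0; Z[20]=0
i=21: i≥r, start 0; Z[21]=1 scan→box=[21,22)
i=22: i≥r, start 0; Z[22]=0
i=23: i≥r, start 0; Z[23]=0
i=24: i≥r, start 0; Z[24]=0
i=25: i≥r, start 0; Z[25]=0
i=26: i≥r, start 0; Z[26]=0
i=27: i≥r, start 0; Z[27]=0
i=28: i≥r, start 0; Z[28]=0
i=29: i≥r, start 0; Z[29]=1 scan→box=[29,30)
i=30: i≥r, start 0; Z[30]=0
i=31: i≥r, start 0; Z[31]=1 scan→box=[31,32)
i=32: i≥r, start 0; Z[32]=0
i=33: i≥r, start 0; Z[33]=0
i=34: i≥r, start 0; Z[34]=0
i=35: i≥r, start 0; Z[35]=0
i=36: i≥r, start 0; Z[36]=0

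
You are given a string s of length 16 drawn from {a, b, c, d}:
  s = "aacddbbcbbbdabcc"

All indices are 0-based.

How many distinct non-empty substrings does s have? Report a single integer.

rank | idx | suffix
   0 |   0 | aacddbbcbbbdabcc
   1 |  12 | abcc
   2 |   1 | acddbbcbbbdabcc
   3 |   8 | bbbdabcc
   4 |   5 | bbcbbbdabcc
   5 |   9 | bbdabcc
   6 |   6 | bcbbbdabcc
   7 |  13 | bcc
   8 |  10 | bdabcc
   9 |  15 | c
  10 |   7 | cbbbdabcc
  11 |  14 | cc
  12 |   2 | cddbbcbbbdabcc
  13 |  11 | dabcc
  14 |   4 | dbbcbbbdabcc
  15 |   3 | ddbbcbbbdabcc

SA = [0, 12, 1, 8, 5, 9, 6, 13, 10, 15, 7, 14, 2, 11, 4, 3]
rank  pair      lcp
   1  s[0:],s[12:]  1  'a'
   2  s[12:],s[1:]  1  'a'
   3  s[1:],s[8:]  0  ''
   4  s[8:],s[5:]  2  'bb'
   5  s[5:],s[9:]  2  'bb'
   6  s[9:],s[6:]  1  'b'
   7  s[6:],s[13:]  2  'bc'
   8  s[13:],s[10:]  1  'b'
   9  s[10:],s[15:]  0  ''
  10  s[15:],s[7:]  1  'c'
  11  s[7:],s[14:]  1  'c'
  12  s[14:],s[2:]  1  'c'
  13  s[2:],s[11:]  0  ''
  14  s[11:],s[4:]  1  'd'
  15  s[4:],s[3:]  1  'd'

n(n+1)/2 = 16·17/2 = 136
Σ LCP = 0 + 1 + 1 + 0 + 2 + 2 + 1 + 2 + 1 + 0 + 1 + 1 + 1 + 0 + 1 + 1 = 15
distinct = 136 − 15 = 121

121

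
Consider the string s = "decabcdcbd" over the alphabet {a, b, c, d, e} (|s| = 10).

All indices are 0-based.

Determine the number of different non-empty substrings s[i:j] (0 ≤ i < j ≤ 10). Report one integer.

50

rank | idx | suffix
   0 |   3 | abcdcbd
   1 |   4 | bcdcbd
   2 |   8 | bd
   3 |   2 | cabcdcbd
   4 |   7 | cbd
   5 |   5 | cdcbd
   6 |   9 | d
   7 |   6 | dcbd
   8 |   0 | decabcdcbd
   9 |   1 | ecabcdcbd

SA = [3, 4, 8, 2, 7, 5, 9, 6, 0, 1]
rank  pair      lcp
   1  s[3:],s[4:]  0  ''
   2  s[4:],s[8:]  1  'b'
   3  s[8:],s[2:]  0  ''
   4  s[2:],s[7:]  1  'c'
   5  s[7:],s[5:]  1  'c'
   6  s[5:],s[9:]  0  ''
   7  s[9:],s[6:]  1  'd'
   8  s[6:],s[0:]  1  'd'
   9  s[0:],s[1:]  0  ''

n(n+1)/2 = 10·11/2 = 55
Σ LCP = 0 + 0 + 1 + 0 + 1 + 1 + 0 + 1 + 1 + 0 = 5
distinct = 55 − 5 = 50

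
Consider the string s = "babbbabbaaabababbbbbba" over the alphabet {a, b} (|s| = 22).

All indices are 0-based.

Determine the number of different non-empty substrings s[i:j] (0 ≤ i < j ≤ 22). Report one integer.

rank→(start, suffix):
  0 → (21, 'a')
  1 → (8, 'aaabababbbbbba')
  2 → (9, 'aabababbbbbba')
  3 → (10, 'abababbbbbba')
  4 → (12, 'ababbbbbba')
  5 → (5, 'abbaaabababbbbbba')
  6 → (1, 'abbbabbaaabababbbbbba')
  7 → (14, 'abbbbbba')
  8 → (20, 'ba')
  9 → (7, 'baaabababbbbbba')
  10 → (11, 'bababbbbbba')
  11 → (4, 'babbaaabababbbbbba')
  12 → (0, 'babbbabbaaabababbbbbba')
  13 → (13, 'babbbbbba')
  14 → (19, 'bba')
  15 → (6, 'bbaaabababbbbbba')
  16 → (3, 'bbabbaaabababbbbbba')
  17 → (18, 'bbba')
  18 → (2, 'bbbabbaaabababbbbbba')
  19 → (17, 'bbbba')
  20 → (16, 'bbbbba')
  21 → (15, 'bbbbbba')

SA = [21, 8, 9, 10, 12, 5, 1, 14, 20, 7, 11, 4, 0, 13, 19, 6, 3, 18, 2, 17, 16, 15]
rank  pair      lcp
   1  s[21:],s[8:]  1  'a'
   2  s[8:],s[9:]  2  'aa'
   3  s[9:],s[10:]  1  'a'
   4  s[10:],s[12:]  4  'abab'
   5  s[12:],s[5:]  2  'ab'
   6  s[5:],s[1:]  3  'abb'
   7  s[1:],s[14:]  4  'abbb'
   8  s[14:],s[20:]  0  ''
   9  s[20:],s[7:]  2  'ba'
  10  s[7:],s[11:]  2  'ba'
  11  s[11:],s[4:]  3  'bab'
  12  s[4:],s[0:]  4  'babb'
  13  s[0:],s[13:]  5  'babbb'
  14  s[13:],s[19:]  1  'b'
  15  s[19:],s[6:]  3  'bba'
  16  s[6:],s[3:]  3  'bba'
  17  s[3:],s[18:]  2  'bb'
  18  s[18:],s[2:]  4  'bbba'
  19  s[2:],s[17:]  3  'bbb'
  20  s[17:],s[16:]  4  'bbbb'
  21  s[16:],s[15:]  5  'bbbbb'

n(n+1)/2 = 22·23/2 = 253
Σ LCP = 0 + 1 + 2 + 1 + 4 + 2 + 3 + 4 + 0 + 2 + 2 + 3 + 4 + 5 + 1 + 3 + 3 + 2 + 4 + 3 + 4 + 5 = 58
distinct = 253 − 58 = 195

195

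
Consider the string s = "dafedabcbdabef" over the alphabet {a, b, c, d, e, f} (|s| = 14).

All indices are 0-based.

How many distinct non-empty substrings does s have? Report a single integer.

sorted suffixes:
  #0 SA[0]=5  'abcbdabef'
  #1 SA[1]=10  'abef'
  #2 SA[2]=1  'afedabcbdabef'
  #3 SA[3]=6  'bcbdabef'
  #4 SA[4]=8  'bdabef'
  #5 SA[5]=11  'bef'
  #6 SA[6]=7  'cbdabef'
  #7 SA[7]=4  'dabcbdabef'
  #8 SA[8]=9  'dabef'
  #9 SA[9]=0  'dafedabcbdabef'
  #10 SA[10]=3  'edabcbdabef'
  #11 SA[11]=12  'ef'
  #12 SA[12]=13  'f'
  #13 SA[13]=2  'fedabcbdabef'

SA = [5, 10, 1, 6, 8, 11, 7, 4, 9, 0, 3, 12, 13, 2]
[i] adj suffixes → lcp
  [1] 5/10 → 2 ('ab')
  [2] 10/1 → 1 ('a')
  [3] 1/6 → 0 ('')
  [4] 6/8 → 1 ('b')
  [5] 8/11 → 1 ('b')
  [6] 11/7 → 0 ('')
  [7] 7/4 → 0 ('')
  [8] 4/9 → 3 ('dab')
  [9] 9/0 → 2 ('da')
  [10] 0/3 → 0 ('')
  [11] 3/12 → 1 ('e')
  [12] 12/13 → 0 ('')
  [13] 13/2 → 1 ('f')

n(n+1)/2 = 14·15/2 = 105
Σ LCP = 0 + 2 + 1 + 0 + 1 + 1 + 0 + 0 + 3 + 2 + 0 + 1 + 0 + 1 = 12
distinct = 105 − 12 = 93

93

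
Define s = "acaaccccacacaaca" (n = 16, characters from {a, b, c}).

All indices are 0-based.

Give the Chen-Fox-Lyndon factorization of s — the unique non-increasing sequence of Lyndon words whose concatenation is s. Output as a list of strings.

emit factor 1: 'ac' (i=0, period=2)
emit factor 2: 'aaccccacac' (i=2, period=10)
emit factor 3: 'aac' (i=12, period=3)
emit factor 4: 'a' (i=15, period=1)

["ac", "aaccccacac", "aac", "a"]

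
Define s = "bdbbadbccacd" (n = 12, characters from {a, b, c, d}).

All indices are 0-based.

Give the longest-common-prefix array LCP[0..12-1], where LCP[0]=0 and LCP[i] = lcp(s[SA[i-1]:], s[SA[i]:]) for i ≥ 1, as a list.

rank | idx | suffix
   0 |   9 | acd
   1 |   4 | adbccacd
   2 |   3 | badbccacd
   3 |   2 | bbadbccacd
   4 |   6 | bccacd
   5 |   0 | bdbbadbccacd
   6 |   8 | cacd
   7 |   7 | ccacd
   8 |  10 | cd
   9 |  11 | d
  10 |   1 | dbbadbccacd
  11 |   5 | dbccacd

SA = [9, 4, 3, 2, 6, 0, 8, 7, 10, 11, 1, 5]
i: (SA[i-1],SA[i]) lcp shared
  1: (9,4) 1 'a'
  2: (4,3) 0 ''
  3: (3,2) 1 'b'
  4: (2,6) 1 'b'
  5: (6,0) 1 'b'
  6: (0,8) 0 ''
  7: (8,7) 1 'c'
  8: (7,10) 1 'c'
  9: (10,11) 0 ''
  10: (11,1) 1 'd'
  11: (1,5) 2 'db'

[0, 1, 0, 1, 1, 1, 0, 1, 1, 0, 1, 2]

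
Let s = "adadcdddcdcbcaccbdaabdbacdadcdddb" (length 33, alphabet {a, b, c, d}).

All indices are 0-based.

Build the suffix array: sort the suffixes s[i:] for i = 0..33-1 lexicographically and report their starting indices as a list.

rank | idx | suffix
   0 |  18 | aabdbacdadcdddb
   1 |  19 | abdbacdadcdddb
   2 |  13 | accbdaabdbacdadcdddb
   3 |  23 | acdadcdddb
   4 |   0 | adadcdddcdcbcaccbdaabdbacdadcdddb
   5 |  26 | adcdddb
   6 |   2 | adcdddcdcbcaccbdaabdbacdadcdddb
   7 |  32 | b
   8 |  22 | bacdadcdddb
   9 |  11 | bcaccbdaabdbacdadcdddb
  10 |  16 | bdaabdbacdadcdddb
  11 |  20 | bdbacdadcdddb
  12 |  12 | caccbdaabdbacdadcdddb
  13 |  10 | cbcaccbdaabdbacdadcdddb
  14 |  15 | cbdaabdbacdadcdddb
  15 |  14 | ccbdaabdbacdadcdddb
  16 |  24 | cdadcdddb
  17 |   8 | cdcbcaccbdaabdbacdadcdddb
  18 |  28 | cdddb
  19 |   4 | cdddcdcbcaccbdaabdbacdadcdddb
  20 |  17 | daabdbacdadcdddb
  21 |  25 | dadcdddb
  22 |   1 | dadcdddcdcbcaccbdaabdbacdadcdddb
  23 |  31 | db
  24 |  21 | dbacdadcdddb
  25 |   9 | dcbcaccbdaabdbacdadcdddb
  26 |   7 | dcdcbcaccbdaabdbacdadcdddb
  27 |  27 | dcdddb
  28 |   3 | dcdddcdcbcaccbdaabdbacdadcdddb
  29 |  30 | ddb
  30 |   6 | ddcdcbcaccbdaabdbacdadcdddb
  31 |  29 | dddb
  32 |   5 | dddcdcbcaccbdaabdbacdadcdddb

[18, 19, 13, 23, 0, 26, 2, 32, 22, 11, 16, 20, 12, 10, 15, 14, 24, 8, 28, 4, 17, 25, 1, 31, 21, 9, 7, 27, 3, 30, 6, 29, 5]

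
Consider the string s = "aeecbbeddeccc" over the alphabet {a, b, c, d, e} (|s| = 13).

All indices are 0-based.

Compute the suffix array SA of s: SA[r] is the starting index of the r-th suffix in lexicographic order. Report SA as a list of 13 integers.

rank | idx | suffix
   0 |   0 | aeecbbeddeccc
   1 |   4 | bbeddeccc
   2 |   5 | beddeccc
   3 |  12 | c
   4 |   3 | cbbeddeccc
   5 |  11 | cc
   6 |  10 | ccc
   7 |   7 | ddeccc
   8 |   8 | deccc
   9 |   2 | ecbbeddeccc
  10 |   9 | eccc
  11 |   6 | eddeccc
  12 |   1 | eecbbeddeccc

[0, 4, 5, 12, 3, 11, 10, 7, 8, 2, 9, 6, 1]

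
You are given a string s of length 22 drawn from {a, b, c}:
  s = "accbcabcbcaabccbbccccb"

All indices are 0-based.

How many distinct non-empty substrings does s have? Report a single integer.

rank→(start, suffix):
  0 → (10, 'aabccbbccccb')
  1 → (5, 'abcbcaabccbbccccb')
  2 → (11, 'abccbbccccb')
  3 → (0, 'accbcabcbcaabccbbccccb')
  4 → (21, 'b')
  5 → (15, 'bbccccb')
  6 → (8, 'bcaabccbbccccb')
  7 → (3, 'bcabcbcaabccbbccccb')
  8 → (6, 'bcbcaabccbbccccb')
  9 → (12, 'bccbbccccb')
  10 → (16, 'bccccb')
  11 → (9, 'caabccbbccccb')
  12 → (4, 'cabcbcaabccbbccccb')
  13 → (20, 'cb')
  14 → (14, 'cbbccccb')
  15 → (7, 'cbcaabccbbccccb')
  16 → (2, 'cbcabcbcaabccbbccccb')
  17 → (19, 'ccb')
  18 → (13, 'ccbbccccb')
  19 → (1, 'ccbcabcbcaabccbbccccb')
  20 → (18, 'cccb')
  21 → (17, 'ccccb')

SA = [10, 5, 11, 0, 21, 15, 8, 3, 6, 12, 16, 9, 4, 20, 14, 7, 2, 19, 13, 1, 18, 17]
i: (SA[i-1],SA[i]) lcp shared
  1: (10,5) 1 'a'
  2: (5,11) 3 'abc'
  3: (11,0) 1 'a'
  4: (0,21) 0 ''
  5: (21,15) 1 'b'
  6: (15,8) 1 'b'
  7: (8,3) 3 'bca'
  8: (3,6) 2 'bc'
  9: (6,12) 2 'bc'
  10: (12,16) 3 'bcc'
  11: (16,9) 0 ''
  12: (9,4) 2 'ca'
  13: (4,20) 1 'c'
  14: (20,14) 2 'cb'
  15: (14,7) 2 'cb'
  16: (7,2) 4 'cbca'
  17: (2,19) 1 'c'
  18: (19,13) 3 'ccb'
  19: (13,1) 3 'ccb'
  20: (1,18) 2 'cc'
  21: (18,17) 3 'ccc'

n(n+1)/2 = 22·23/2 = 253
Σ LCP = 0 + 1 + 3 + 1 + 0 + 1 + 1 + 3 + 2 + 2 + 3 + 0 + 2 + 1 + 2 + 2 + 4 + 1 + 3 + 3 + 2 + 3 = 40
distinct = 253 − 40 = 213

213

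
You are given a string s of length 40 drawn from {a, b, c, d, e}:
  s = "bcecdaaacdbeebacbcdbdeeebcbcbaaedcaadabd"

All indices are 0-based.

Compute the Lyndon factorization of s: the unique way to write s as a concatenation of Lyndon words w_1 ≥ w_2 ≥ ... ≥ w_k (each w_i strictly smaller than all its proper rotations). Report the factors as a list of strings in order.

emit factor 1: 'bcecd' (i=0, period=5)
emit factor 2: 'aaacdbeebacbcdbdeeebcbcbaaedcaadabd' (i=5, period=35)

["bcecd", "aaacdbeebacbcdbdeeebcbcbaaedcaadabd"]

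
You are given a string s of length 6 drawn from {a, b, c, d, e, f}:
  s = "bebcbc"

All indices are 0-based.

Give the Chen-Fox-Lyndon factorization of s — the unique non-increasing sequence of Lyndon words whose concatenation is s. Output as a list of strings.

emit factor 1: 'be' (i=0, period=2)
emit factor 2: 'bc' (i=2, period=2)
emit factor 3: 'bc' (i=4, period=2)

["be", "bc", "bc"]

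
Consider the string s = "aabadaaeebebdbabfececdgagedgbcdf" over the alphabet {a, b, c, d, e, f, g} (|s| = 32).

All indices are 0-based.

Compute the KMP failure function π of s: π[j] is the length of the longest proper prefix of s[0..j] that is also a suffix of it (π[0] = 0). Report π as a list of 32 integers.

π[0] = 0
j=1 s[j]='a': π[1]=1 (border 'a')
j=2 s[j]='b': k: 1→0; π[2]=0 (border '')
j=3 s[j]='a': π[3]=1 (border 'a')
j=4 s[j]='d': k: 1→0; π[4]=0 (border '')
j=5 s[j]='a': π[5]=1 (border 'a')
j=6 s[j]='a': π[6]=2 (border 'aa')
j=7 s[j]='e': k: 2→1→0; π[7]=0 (border '')
j=8 s[j]='e': π[8]=0 (border '')
j=9 s[j]='b': π[9]=0 (border '')
j=10 s[j]='e': π[10]=0 (border '')
j=11 s[j]='b': π[11]=0 (border '')
j=12 s[j]='d': π[12]=0 (border '')
j=13 s[j]='b': π[13]=0 (border '')
j=14 s[j]='a': π[14]=1 (border 'a')
j=15 s[j]='b': k: 1→0; π[15]=0 (border '')
j=16 s[j]='f': π[16]=0 (border '')
j=17 s[j]='e': π[17]=0 (border '')
j=18 s[j]='c': π[18]=0 (border '')
j=19 s[j]='e': π[19]=0 (border '')
j=20 s[j]='c': π[20]=0 (border '')
j=21 s[j]='d': π[21]=0 (border '')
j=22 s[j]='g': π[22]=0 (border '')
j=23 s[j]='a': π[23]=1 (border 'a')
j=24 s[j]='g': k: 1→0; π[24]=0 (border '')
j=25 s[j]='e': π[25]=0 (border '')
j=26 s[j]='d': π[26]=0 (border '')
j=27 s[j]='g': π[27]=0 (border '')
j=28 s[j]='b': π[28]=0 (border '')
j=29 s[j]='c': π[29]=0 (border '')
j=30 s[j]='d': π[30]=0 (border '')
j=31 s[j]='f': π[31]=0 (border '')

[0, 1, 0, 1, 0, 1, 2, 0, 0, 0, 0, 0, 0, 0, 1, 0, 0, 0, 0, 0, 0, 0, 0, 1, 0, 0, 0, 0, 0, 0, 0, 0]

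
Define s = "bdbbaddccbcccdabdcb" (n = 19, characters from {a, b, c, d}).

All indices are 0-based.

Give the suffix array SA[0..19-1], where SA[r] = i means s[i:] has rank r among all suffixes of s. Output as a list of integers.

[14, 4, 18, 3, 2, 9, 0, 15, 17, 8, 7, 10, 11, 12, 13, 1, 16, 6, 5]

sorted suffixes:
  #0 SA[0]=14  'abdcb'
  #1 SA[1]=4  'addccbcccdabdcb'
  #2 SA[2]=18  'b'
  #3 SA[3]=3  'baddccbcccdabdcb'
  #4 SA[4]=2  'bbaddccbcccdabdcb'
  #5 SA[5]=9  'bcccdabdcb'
  #6 SA[6]=0  'bdbbaddccbcccdabdcb'
  #7 SA[7]=15  'bdcb'
  #8 SA[8]=17  'cb'
  #9 SA[9]=8  'cbcccdabdcb'
  #10 SA[10]=7  'ccbcccdabdcb'
  #11 SA[11]=10  'cccdabdcb'
  #12 SA[12]=11  'ccdabdcb'
  #13 SA[13]=12  'cdabdcb'
  #14 SA[14]=13  'dabdcb'
  #15 SA[15]=1  'dbbaddccbcccdabdcb'
  #16 SA[16]=16  'dcb'
  #17 SA[17]=6  'dccbcccdabdcb'
  #18 SA[18]=5  'ddccbcccdabdcb'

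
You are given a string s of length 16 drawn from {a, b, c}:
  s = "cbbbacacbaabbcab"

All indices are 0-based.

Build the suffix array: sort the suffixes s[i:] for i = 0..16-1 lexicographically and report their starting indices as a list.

[9, 14, 10, 4, 6, 15, 8, 3, 2, 1, 11, 12, 13, 5, 7, 0]

sorted suffixes:
  #0 SA[0]=9  'aabbcab'
  #1 SA[1]=14  'ab'
  #2 SA[2]=10  'abbcab'
  #3 SA[3]=4  'acacbaabbcab'
  #4 SA[4]=6  'acbaabbcab'
  #5 SA[5]=15  'b'
  #6 SA[6]=8  'baabbcab'
  #7 SA[7]=3  'bacacbaabbcab'
  #8 SA[8]=2  'bbacacbaabbcab'
  #9 SA[9]=1  'bbbacacbaabbcab'
  #10 SA[10]=11  'bbcab'
  #11 SA[11]=12  'bcab'
  #12 SA[12]=13  'cab'
  #13 SA[13]=5  'cacbaabbcab'
  #14 SA[14]=7  'cbaabbcab'
  #15 SA[15]=0  'cbbbacacbaabbcab'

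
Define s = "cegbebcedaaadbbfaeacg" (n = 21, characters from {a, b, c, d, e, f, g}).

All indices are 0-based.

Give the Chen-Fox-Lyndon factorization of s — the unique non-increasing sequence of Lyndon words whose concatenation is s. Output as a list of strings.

["ceg", "be", "bced", "aaadbbfaeacg"]

emit factor 1: 'ceg' (i=0, period=3)
emit factor 2: 'be' (i=3, period=2)
emit factor 3: 'bced' (i=5, period=4)
emit factor 4: 'aaadbbfaeacg' (i=9, period=12)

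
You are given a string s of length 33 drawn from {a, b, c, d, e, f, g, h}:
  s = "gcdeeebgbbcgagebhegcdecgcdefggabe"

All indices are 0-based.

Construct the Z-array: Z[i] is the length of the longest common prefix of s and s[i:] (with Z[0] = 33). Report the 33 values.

Z[0]=33
i=1: outside box; Z[1]=0
i=2: outside box; Z[2]=0
i=3: outside box; Z[3]=0
i=4: outside box; Z[4]=0
i=5: outside box; Z[5]=0
i=6: outside box; Z[6]=0
i=7: outside box; Z[7]=1 grow→box=[7,8)
i=8: outside box; Z[8]=0
i=9: outside box; Z[9]=0
i=10: outside box; Z[10]=0
i=11: outside box; Z[11]=1 grow→box=[11,12)
i=12: outside box; Z[12]=0
i=13: outside box; Z[13]=1 grow→box=[13,14)
i=14: outside box; Z[14]=0
i=15: outside box; Z[15]=0
i=16: outside box; Z[16]=0
i=17: outside box; Z[17]=0
i=18: outside box; Z[18]=4 grow→box=[18,22)
i=19: min(r-i=3, Z[1]=0)=0; Z[19]=0
i=20: min(r-i=2, Z[2]=0)=0; Z[20]=0
i=21: min(r-i=1, Z[3]=0)=0; Z[21]=0
i=22: outside box; Z[22]=0
i=23: outside box; Z[23]=4 grow→box=[23,27)
i=24: min(r-i=3, Z[1]=0)=0; Z[24]=0
i=25: min(r-i=2, Z[2]=0)=0; Z[25]=0
i=26: min(r-i=1, Z[3]=0)=0; Z[26]=0
i=27: outside box; Z[27]=0
i=28: outside box; Z[28]=1 grow→box=[28,29)
i=29: outside box; Z[29]=1 grow→box=[29,30)
i=30: outside box; Z[30]=0
i=31: outside box; Z[31]=0
i=32: outside box; Z[32]=0

[33, 0, 0, 0, 0, 0, 0, 1, 0, 0, 0, 1, 0, 1, 0, 0, 0, 0, 4, 0, 0, 0, 0, 4, 0, 0, 0, 0, 1, 1, 0, 0, 0]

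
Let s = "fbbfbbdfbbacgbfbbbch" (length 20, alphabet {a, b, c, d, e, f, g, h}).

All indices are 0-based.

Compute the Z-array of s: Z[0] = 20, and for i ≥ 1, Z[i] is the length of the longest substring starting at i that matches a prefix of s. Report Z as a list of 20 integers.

[20, 0, 0, 3, 0, 0, 0, 3, 0, 0, 0, 0, 0, 0, 3, 0, 0, 0, 0, 0]

Z[0]=20
i=1: i≥r, start 0; Z[1]=0
i=2: i≥r, start 0; Z[2]=0
i=3: i≥r, start 0; Z[3]=3 scan→box=[3,6)
i=4: min(r-i=2, Z[1]=0)=0; Z[4]=0
i=5: min(r-i=1, Z[2]=0)=0; Z[5]=0
i=6: i≥r, start 0; Z[6]=0
i=7: i≥r, start 0; Z[7]=3 scan→box=[7,10)
i=8: min(r-i=2, Z[1]=0)=0; Z[8]=0
i=9: min(r-i=1, Z[2]=0)=0; Z[9]=0
i=10: i≥r, start 0; Z[10]=0
i=11: i≥r, start 0; Z[11]=0
i=12: i≥r, start 0; Z[12]=0
i=13: i≥r, start 0; Z[13]=0
i=14: i≥r, start 0; Z[14]=3 scan→box=[14,17)
i=15: min(r-i=2, Z[1]=0)=0; Z[15]=0
i=16: min(r-i=1, Z[2]=0)=0; Z[16]=0
i=17: i≥r, start 0; Z[17]=0
i=18: i≥r, start 0; Z[18]=0
i=19: i≥r, start 0; Z[19]=0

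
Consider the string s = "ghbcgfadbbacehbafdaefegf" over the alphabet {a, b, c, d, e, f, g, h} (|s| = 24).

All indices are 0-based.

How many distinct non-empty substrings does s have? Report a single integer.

rank→(start, suffix):
  0 → (10, 'acehbafdaefegf')
  1 → (6, 'adbbacehbafdaefegf')
  2 → (18, 'aefegf')
  3 → (15, 'afdaefegf')
  4 → (9, 'bacehbafdaefegf')
  5 → (14, 'bafdaefegf')
  6 → (8, 'bbacehbafdaefegf')
  7 → (2, 'bcgfadbbacehbafdaefegf')
  8 → (11, 'cehbafdaefegf')
  9 → (3, 'cgfadbbacehbafdaefegf')
  10 → (17, 'daefegf')
  11 → (7, 'dbbacehbafdaefegf')
  12 → (19, 'efegf')
  13 → (21, 'egf')
  14 → (12, 'ehbafdaefegf')
  15 → (23, 'f')
  16 → (5, 'fadbbacehbafdaefegf')
  17 → (16, 'fdaefegf')
  18 → (20, 'fegf')
  19 → (22, 'gf')
  20 → (4, 'gfadbbacehbafdaefegf')
  21 → (0, 'ghbcgfadbbacehbafdaefegf')
  22 → (13, 'hbafdaefegf')
  23 → (1, 'hbcgfadbbacehbafdaefegf')

SA = [10, 6, 18, 15, 9, 14, 8, 2, 11, 3, 17, 7, 19, 21, 12, 23, 5, 16, 20, 22, 4, 0, 13, 1]
[i] adj suffixes → lcp
  [1] 10/6 → 1 ('a')
  [2] 6/18 → 1 ('a')
  [3] 18/15 → 1 ('a')
  [4] 15/9 → 0 ('')
  [5] 9/14 → 2 ('ba')
  [6] 14/8 → 1 ('b')
  [7] 8/2 → 1 ('b')
  [8] 2/11 → 0 ('')
  [9] 11/3 → 1 ('c')
  [10] 3/17 → 0 ('')
  [11] 17/7 → 1 ('d')
  [12] 7/19 → 0 ('')
  [13] 19/21 → 1 ('e')
  [14] 21/12 → 1 ('e')
  [15] 12/23 → 0 ('')
  [16] 23/5 → 1 ('f')
  [17] 5/16 → 1 ('f')
  [18] 16/20 → 1 ('f')
  [19] 20/22 → 0 ('')
  [20] 22/4 → 2 ('gf')
  [21] 4/0 → 1 ('g')
  [22] 0/13 → 0 ('')
  [23] 13/1 → 2 ('hb')

n(n+1)/2 = 24·25/2 = 300
Σ LCP = 0 + 1 + 1 + 1 + 0 + 2 + 1 + 1 + 0 + 1 + 0 + 1 + 0 + 1 + 1 + 0 + 1 + 1 + 1 + 0 + 2 + 1 + 0 + 2 = 19
distinct = 300 − 19 = 281

281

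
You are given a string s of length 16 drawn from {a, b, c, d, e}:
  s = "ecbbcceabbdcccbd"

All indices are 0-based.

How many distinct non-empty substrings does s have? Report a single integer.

120

sorted suffixes:
  #0 SA[0]=7  'abbdcccbd'
  #1 SA[1]=2  'bbcceabbdcccbd'
  #2 SA[2]=8  'bbdcccbd'
  #3 SA[3]=3  'bcceabbdcccbd'
  #4 SA[4]=14  'bd'
  #5 SA[5]=9  'bdcccbd'
  #6 SA[6]=1  'cbbcceabbdcccbd'
  #7 SA[7]=13  'cbd'
  #8 SA[8]=12  'ccbd'
  #9 SA[9]=11  'cccbd'
  #10 SA[10]=4  'cceabbdcccbd'
  #11 SA[11]=5  'ceabbdcccbd'
  #12 SA[12]=15  'd'
  #13 SA[13]=10  'dcccbd'
  #14 SA[14]=6  'eabbdcccbd'
  #15 SA[15]=0  'ecbbcceabbdcccbd'

SA = [7, 2, 8, 3, 14, 9, 1, 13, 12, 11, 4, 5, 15, 10, 6, 0]
rank  pair      lcp
   1  s[7:],s[2:]  0  ''
   2  s[2:],s[8:]  2  'bb'
   3  s[8:],s[3:]  1  'b'
   4  s[3:],s[14:]  1  'b'
   5  s[14:],s[9:]  2  'bd'
   6  s[9:],s[1:]  0  ''
   7  s[1:],s[13:]  2  'cb'
   8  s[13:],s[12:]  1  'c'
   9  s[12:],s[11:]  2  'cc'
  10  s[11:],s[4:]  2  'cc'
  11  s[4:],s[5:]  1  'c'
  12  s[5:],s[15:]  0  ''
  13  s[15:],s[10:]  1  'd'
  14  s[10:],s[6:]  0  ''
  15  s[6:],s[0:]  1  'e'

n(n+1)/2 = 16·17/2 = 136
Σ LCP = 0 + 0 + 2 + 1 + 1 + 2 + 0 + 2 + 1 + 2 + 2 + 1 + 0 + 1 + 0 + 1 = 16
distinct = 136 − 16 = 120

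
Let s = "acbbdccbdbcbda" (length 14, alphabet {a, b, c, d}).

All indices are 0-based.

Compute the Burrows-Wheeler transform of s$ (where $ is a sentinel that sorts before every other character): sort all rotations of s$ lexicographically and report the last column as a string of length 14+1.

ad$cdccbabcdbbb

rank  rotation         last
    0  $acbbdccbdbcbda  a
    1  a$acbbdccbdbcbd  d
    2  acbbdccbdbcbda$  $
    3  bbdccbdbcbda$ac  c
    4  bcbda$acbbdccbd  d
    5  bda$acbbdccbdbc  c
    6  bdbcbda$acbbdcc  c
    7  bdccbdbcbda$acb  b
    8  cbbdccbdbcbda$a  a
    9  cbda$acbbdccbdb  b
   10  cbdbcbda$acbbdc  c
   11  ccbdbcbda$acbbd  d
   12  da$acbbdccbdbcb  b
   13  dbcbda$acbbdccb  b
   14  dccbdbcbda$acbb  b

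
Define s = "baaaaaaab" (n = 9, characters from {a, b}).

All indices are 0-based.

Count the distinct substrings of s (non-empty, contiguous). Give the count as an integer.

23

rank | idx | suffix
   0 |   1 | aaaaaaab
   1 |   2 | aaaaaab
   2 |   3 | aaaaab
   3 |   4 | aaaab
   4 |   5 | aaab
   5 |   6 | aab
   6 |   7 | ab
   7 |   8 | b
   8 |   0 | baaaaaaab

SA = [1, 2, 3, 4, 5, 6, 7, 8, 0]
i: (SA[i-1],SA[i]) lcp shared
  1: (1,2) 6 'aaaaaa'
  2: (2,3) 5 'aaaaa'
  3: (3,4) 4 'aaaa'
  4: (4,5) 3 'aaa'
  5: (5,6) 2 'aa'
  6: (6,7) 1 'a'
  7: (7,8) 0 ''
  8: (8,0) 1 'b'

n(n+1)/2 = 9·10/2 = 45
Σ LCP = 0 + 6 + 5 + 4 + 3 + 2 + 1 + 0 + 1 = 22
distinct = 45 − 22 = 23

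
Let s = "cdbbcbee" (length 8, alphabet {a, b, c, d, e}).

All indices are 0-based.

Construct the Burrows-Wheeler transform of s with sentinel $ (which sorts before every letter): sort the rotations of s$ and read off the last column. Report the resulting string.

rank  rotation   last
    0  $cdbbcbee  e
    1  bbcbee$cd  d
    2  bcbee$cdb  b
    3  bee$cdbbc  c
    4  cbee$cdbb  b
    5  cdbbcbee$  $
    6  dbbcbee$c  c
    7  e$cdbbcbe  e
    8  ee$cdbbcb  b

edbcb$ceb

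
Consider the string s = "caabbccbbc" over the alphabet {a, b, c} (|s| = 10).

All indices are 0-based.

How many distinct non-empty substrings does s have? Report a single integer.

sorted suffixes:
  #0 SA[0]=1  'aabbccbbc'
  #1 SA[1]=2  'abbccbbc'
  #2 SA[2]=7  'bbc'
  #3 SA[3]=3  'bbccbbc'
  #4 SA[4]=8  'bc'
  #5 SA[5]=4  'bccbbc'
  #6 SA[6]=9  'c'
  #7 SA[7]=0  'caabbccbbc'
  #8 SA[8]=6  'cbbc'
  #9 SA[9]=5  'ccbbc'

SA = [1, 2, 7, 3, 8, 4, 9, 0, 6, 5]
i: (SA[i-1],SA[i]) lcp shared
  1: (1,2) 1 'a'
  2: (2,7) 0 ''
  3: (7,3) 3 'bbc'
  4: (3,8) 1 'b'
  5: (8,4) 2 'bc'
  6: (4,9) 0 ''
  7: (9,0) 1 'c'
  8: (0,6) 1 'c'
  9: (6,5) 1 'c'

n(n+1)/2 = 10·11/2 = 55
Σ LCP = 0 + 1 + 0 + 3 + 1 + 2 + 0 + 1 + 1 + 1 = 10
distinct = 55 − 10 = 45

45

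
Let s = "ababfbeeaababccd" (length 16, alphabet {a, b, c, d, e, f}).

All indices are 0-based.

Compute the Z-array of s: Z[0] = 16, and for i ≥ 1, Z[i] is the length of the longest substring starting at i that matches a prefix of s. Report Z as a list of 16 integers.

Z[0]=16
i=1: fresh scan; Z[1]=0
i=2: fresh scan; Z[2]=2 grow→box=[2,4)
i=3: min(r-i=1, Z[1]=0)=0; Z[3]=0
i=4: fresh scan; Z[4]=0
i=5: fresh scan; Z[5]=0
i=6: fresh scan; Z[6]=0
i=7: fresh scan; Z[7]=0
i=8: fresh scan; Z[8]=1 grow→box=[8,9)
i=9: fresh scan; Z[9]=4 grow→box=[9,13)
i=10: min(r-i=3, Z[1]=0)=0; Z[10]=0
i=11: min(r-i=2, Z[2]=2)=2; Z[11]=2
i=12: min(r-i=1, Z[3]=0)=0; Z[12]=0
i=13: fresh scan; Z[13]=0
i=14: fresh scan; Z[14]=0
i=15: fresh scan; Z[15]=0

[16, 0, 2, 0, 0, 0, 0, 0, 1, 4, 0, 2, 0, 0, 0, 0]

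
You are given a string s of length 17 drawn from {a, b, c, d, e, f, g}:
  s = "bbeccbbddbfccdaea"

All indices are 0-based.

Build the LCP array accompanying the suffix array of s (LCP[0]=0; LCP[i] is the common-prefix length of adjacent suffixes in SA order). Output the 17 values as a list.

[0, 1, 0, 2, 1, 1, 1, 0, 1, 2, 1, 0, 1, 1, 0, 1, 0]

rank | idx | suffix
   0 |  16 | a
   1 |  14 | aea
   2 |   5 | bbddbfccdaea
   3 |   0 | bbeccbbddbfccdaea
   4 |   6 | bddbfccdaea
   5 |   1 | beccbbddbfccdaea
   6 |   9 | bfccdaea
   7 |   4 | cbbddbfccdaea
   8 |   3 | ccbbddbfccdaea
   9 |  11 | ccdaea
  10 |  12 | cdaea
  11 |  13 | daea
  12 |   8 | dbfccdaea
  13 |   7 | ddbfccdaea
  14 |  15 | ea
  15 |   2 | eccbbddbfccdaea
  16 |  10 | fccdaea

SA = [16, 14, 5, 0, 6, 1, 9, 4, 3, 11, 12, 13, 8, 7, 15, 2, 10]
[i] adj suffixes → lcp
  [1] 16/14 → 1 ('a')
  [2] 14/5 → 0 ('')
  [3] 5/0 → 2 ('bb')
  [4] 0/6 → 1 ('b')
  [5] 6/1 → 1 ('b')
  [6] 1/9 → 1 ('b')
  [7] 9/4 → 0 ('')
  [8] 4/3 → 1 ('c')
  [9] 3/11 → 2 ('cc')
  [10] 11/12 → 1 ('c')
  [11] 12/13 → 0 ('')
  [12] 13/8 → 1 ('d')
  [13] 8/7 → 1 ('d')
  [14] 7/15 → 0 ('')
  [15] 15/2 → 1 ('e')
  [16] 2/10 → 0 ('')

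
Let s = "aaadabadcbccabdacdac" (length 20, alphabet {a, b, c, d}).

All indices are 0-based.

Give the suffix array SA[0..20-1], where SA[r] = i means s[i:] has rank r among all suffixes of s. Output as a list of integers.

rank→(start, suffix):
  0 → (0, 'aaadabadcbccabdacdac')
  1 → (1, 'aadabadcbccabdacdac')
  2 → (4, 'abadcbccabdacdac')
  3 → (12, 'abdacdac')
  4 → (18, 'ac')
  5 → (15, 'acdac')
  6 → (2, 'adabadcbccabdacdac')
  7 → (6, 'adcbccabdacdac')
  8 → (5, 'badcbccabdacdac')
  9 → (9, 'bccabdacdac')
  10 → (13, 'bdacdac')
  11 → (19, 'c')
  12 → (11, 'cabdacdac')
  13 → (8, 'cbccabdacdac')
  14 → (10, 'ccabdacdac')
  15 → (16, 'cdac')
  16 → (3, 'dabadcbccabdacdac')
  17 → (17, 'dac')
  18 → (14, 'dacdac')
  19 → (7, 'dcbccabdacdac')

[0, 1, 4, 12, 18, 15, 2, 6, 5, 9, 13, 19, 11, 8, 10, 16, 3, 17, 14, 7]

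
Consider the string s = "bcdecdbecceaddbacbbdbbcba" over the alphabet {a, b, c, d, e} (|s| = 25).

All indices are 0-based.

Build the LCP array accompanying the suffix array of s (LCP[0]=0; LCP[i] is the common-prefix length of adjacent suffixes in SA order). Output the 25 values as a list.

rank | idx | suffix
   0 |  24 | a
   1 |  15 | acbbdbbcba
   2 |  11 | addbacbbdbbcba
   3 |  23 | ba
   4 |  14 | bacbbdbbcba
   5 |  20 | bbcba
   6 |  17 | bbdbbcba
   7 |  21 | bcba
   8 |   0 | bcdecdbecceaddbacbbdbbcba
   9 |  18 | bdbbcba
  10 |   6 | becceaddbacbbdbbcba
  11 |  22 | cba
  12 |  16 | cbbdbbcba
  13 |   8 | cceaddbacbbdbbcba
  14 |   4 | cdbecceaddbacbbdbbcba
  15 |   1 | cdecdbecceaddbacbbdbbcba
  16 |   9 | ceaddbacbbdbbcba
  17 |  13 | dbacbbdbbcba
  18 |  19 | dbbcba
  19 |   5 | dbecceaddbacbbdbbcba
  20 |  12 | ddbacbbdbbcba
  21 |   2 | decdbecceaddbacbbdbbcba
  22 |  10 | eaddbacbbdbbcba
  23 |   7 | ecceaddbacbbdbbcba
  24 |   3 | ecdbecceaddbacbbdbbcba

SA = [24, 15, 11, 23, 14, 20, 17, 21, 0, 18, 6, 22, 16, 8, 4, 1, 9, 13, 19, 5, 12, 2, 10, 7, 3]
rank  pair      lcp
   1  s[24:],s[15:]  1  'a'
   2  s[15:],s[11:]  1  'a'
   3  s[11:],s[23:]  0  ''
   4  s[23:],s[14:]  2  'ba'
   5  s[14:],s[20:]  1  'b'
   6  s[20:],s[17:]  2  'bb'
   7  s[17:],s[21:]  1  'b'
   8  s[21:],s[0:]  2  'bc'
   9  s[0:],s[18:]  1  'b'
  10  s[18:],s[6:]  1  'b'
  11  s[6:],s[22:]  0  ''
  12  s[22:],s[16:]  2  'cb'
  13  s[16:],s[8:]  1  'c'
  14  s[8:],s[4:]  1  'c'
  15  s[4:],s[1:]  2  'cd'
  16  s[1:],s[9:]  1  'c'
  17  s[9:],s[13:]  0  ''
  18  s[13:],s[19:]  2  'db'
  19  s[19:],s[5:]  2  'db'
  20  s[5:],s[12:]  1  'd'
  21  s[12:],s[2:]  1  'd'
  22  s[2:],s[10:]  0  ''
  23  s[10:],s[7:]  1  'e'
  24  s[7:],s[3:]  2  'ec'

[0, 1, 1, 0, 2, 1, 2, 1, 2, 1, 1, 0, 2, 1, 1, 2, 1, 0, 2, 2, 1, 1, 0, 1, 2]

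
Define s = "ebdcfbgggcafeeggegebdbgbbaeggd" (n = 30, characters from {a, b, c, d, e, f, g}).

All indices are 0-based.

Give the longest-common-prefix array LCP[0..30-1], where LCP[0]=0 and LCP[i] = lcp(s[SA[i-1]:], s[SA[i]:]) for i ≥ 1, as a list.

[0, 1, 0, 1, 1, 2, 1, 2, 0, 1, 0, 1, 1, 0, 3, 1, 1, 2, 3, 0, 1, 0, 1, 1, 1, 2, 1, 2, 2, 2]

sorted suffixes:
  #0 SA[0]=25  'aeggd'
  #1 SA[1]=10  'afeeggegebdbgbbaeggd'
  #2 SA[2]=24  'baeggd'
  #3 SA[3]=23  'bbaeggd'
  #4 SA[4]=19  'bdbgbbaeggd'
  #5 SA[5]=1  'bdcfbgggcafeeggegebdbgbbaeggd'
  #6 SA[6]=21  'bgbbaeggd'
  #7 SA[7]=5  'bgggcafeeggegebdbgbbaeggd'
  #8 SA[8]=9  'cafeeggegebdbgbbaeggd'
  #9 SA[9]=3  'cfbgggcafeeggegebdbgbbaeggd'
  #10 SA[10]=29  'd'
  #11 SA[11]=20  'dbgbbaeggd'
  #12 SA[12]=2  'dcfbgggcafeeggegebdbgbbaeggd'
  #13 SA[13]=18  'ebdbgbbaeggd'
  #14 SA[14]=0  'ebdcfbgggcafeeggegebdbgbbaeggd'
  #15 SA[15]=12  'eeggegebdbgbbaeggd'
  #16 SA[16]=16  'egebdbgbbaeggd'
  #17 SA[17]=26  'eggd'
  #18 SA[18]=13  'eggegebdbgbbaeggd'
  #19 SA[19]=4  'fbgggcafeeggegebdbgbbaeggd'
  #20 SA[20]=11  'feeggegebdbgbbaeggd'
  #21 SA[21]=22  'gbbaeggd'
  #22 SA[22]=8  'gcafeeggegebdbgbbaeggd'
  #23 SA[23]=28  'gd'
  #24 SA[24]=17  'gebdbgbbaeggd'
  #25 SA[25]=15  'gegebdbgbbaeggd'
  #26 SA[26]=7  'ggcafeeggegebdbgbbaeggd'
  #27 SA[27]=27  'ggd'
  #28 SA[28]=14  'ggegebdbgbbaeggd'
  #29 SA[29]=6  'gggcafeeggegebdbgbbaeggd'

SA = [25, 10, 24, 23, 19, 1, 21, 5, 9, 3, 29, 20, 2, 18, 0, 12, 16, 26, 13, 4, 11, 22, 8, 28, 17, 15, 7, 27, 14, 6]
[i] adj suffixes → lcp
  [1] 25/10 → 1 ('a')
  [2] 10/24 → 0 ('')
  [3] 24/23 → 1 ('b')
  [4] 23/19 → 1 ('b')
  [5] 19/1 → 2 ('bd')
  [6] 1/21 → 1 ('b')
  [7] 21/5 → 2 ('bg')
  [8] 5/9 → 0 ('')
  [9] 9/3 → 1 ('c')
  [10] 3/29 → 0 ('')
  [11] 29/20 → 1 ('d')
  [12] 20/2 → 1 ('d')
  [13] 2/18 → 0 ('')
  [14] 18/0 → 3 ('ebd')
  [15] 0/12 → 1 ('e')
  [16] 12/16 → 1 ('e')
  [17] 16/26 → 2 ('eg')
  [18] 26/13 → 3 ('egg')
  [19] 13/4 → 0 ('')
  [20] 4/11 → 1 ('f')
  [21] 11/22 → 0 ('')
  [22] 22/8 → 1 ('g')
  [23] 8/28 → 1 ('g')
  [24] 28/17 → 1 ('g')
  [25] 17/15 → 2 ('ge')
  [26] 15/7 → 1 ('g')
  [27] 7/27 → 2 ('gg')
  [28] 27/14 → 2 ('gg')
  [29] 14/6 → 2 ('gg')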